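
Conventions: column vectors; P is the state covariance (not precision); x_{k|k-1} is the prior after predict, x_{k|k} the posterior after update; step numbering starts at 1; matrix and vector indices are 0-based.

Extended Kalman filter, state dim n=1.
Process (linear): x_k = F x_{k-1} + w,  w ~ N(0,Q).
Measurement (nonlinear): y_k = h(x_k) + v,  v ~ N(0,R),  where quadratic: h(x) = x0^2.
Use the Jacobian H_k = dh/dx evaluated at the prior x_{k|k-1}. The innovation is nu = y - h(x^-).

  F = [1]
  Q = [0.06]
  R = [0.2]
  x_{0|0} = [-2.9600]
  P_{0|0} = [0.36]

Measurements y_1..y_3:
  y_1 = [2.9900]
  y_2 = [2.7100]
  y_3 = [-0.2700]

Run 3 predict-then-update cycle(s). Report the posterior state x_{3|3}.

x_post = [-0.9670]

step 1: x^-=[-2.9600]  P^-=[0.4200]  H_jac=[-5.9200]  S=[14.9195]  K=[-0.1667]  nu=[-5.7716]  x^+=[-1.9981]  P^+=[0.0056]
step 2: x^-=[-1.9981]  P^-=[0.0656]  H_jac=[-3.9963]  S=[1.2481]  K=[-0.2101]  nu=[-1.2826]  x^+=[-1.7286]  P^+=[0.0105]
step 3: x^-=[-1.7286]  P^-=[0.0705]  H_jac=[-3.4573]  S=[1.0429]  K=[-0.2338]  nu=[-3.2582]  x^+=[-0.9670]  P^+=[0.0135]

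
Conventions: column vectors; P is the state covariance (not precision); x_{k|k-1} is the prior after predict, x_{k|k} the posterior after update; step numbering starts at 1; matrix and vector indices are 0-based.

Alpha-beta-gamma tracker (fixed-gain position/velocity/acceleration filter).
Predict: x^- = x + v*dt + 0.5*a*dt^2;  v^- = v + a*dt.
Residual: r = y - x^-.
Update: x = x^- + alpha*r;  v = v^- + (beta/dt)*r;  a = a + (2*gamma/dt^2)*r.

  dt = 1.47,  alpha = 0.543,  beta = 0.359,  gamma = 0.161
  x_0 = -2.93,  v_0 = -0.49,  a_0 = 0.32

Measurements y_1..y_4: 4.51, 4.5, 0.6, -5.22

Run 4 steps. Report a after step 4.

step 1: x_pred=-3.3046  r=7.8146  x^+=0.9387  v^+=1.8889  a^+=1.4845
step 2: x_pred=5.3192  r=-0.8192  x^+=4.8744  v^+=3.8709  a^+=1.3624
step 3: x_pred=12.0367  r=-11.4367  x^+=5.8266  v^+=3.0806  a^+=-0.3418
step 4: x_pred=9.9857  r=-15.2057  x^+=1.7290  v^+=-1.1354  a^+=-2.6077

a_post = -2.6077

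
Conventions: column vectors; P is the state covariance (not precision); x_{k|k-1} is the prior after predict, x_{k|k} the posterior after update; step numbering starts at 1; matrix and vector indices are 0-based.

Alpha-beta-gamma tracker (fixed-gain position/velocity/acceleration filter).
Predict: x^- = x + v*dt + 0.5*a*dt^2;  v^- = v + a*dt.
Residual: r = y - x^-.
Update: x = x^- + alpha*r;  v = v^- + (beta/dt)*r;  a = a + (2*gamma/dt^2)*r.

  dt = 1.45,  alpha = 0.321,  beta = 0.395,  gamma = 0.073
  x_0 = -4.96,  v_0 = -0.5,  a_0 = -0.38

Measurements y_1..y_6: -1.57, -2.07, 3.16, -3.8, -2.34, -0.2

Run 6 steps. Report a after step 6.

a_post = -0.4027

step 1: x_pred=-6.0845  r=4.5145  x^+=-4.6353  v^+=0.1788  a^+=-0.0665
step 2: x_pred=-4.4460  r=2.3760  x^+=-3.6833  v^+=0.7296  a^+=0.0985
step 3: x_pred=-2.5218  r=5.6818  x^+=-0.6980  v^+=2.4202  a^+=0.4930
step 4: x_pred=3.3297  r=-7.1297  x^+=1.0410  v^+=1.1929  a^+=-0.0021
step 5: x_pred=2.7686  r=-5.1086  x^+=1.1287  v^+=-0.2017  a^+=-0.3568
step 6: x_pred=0.4611  r=-0.6611  x^+=0.2489  v^+=-0.8992  a^+=-0.4027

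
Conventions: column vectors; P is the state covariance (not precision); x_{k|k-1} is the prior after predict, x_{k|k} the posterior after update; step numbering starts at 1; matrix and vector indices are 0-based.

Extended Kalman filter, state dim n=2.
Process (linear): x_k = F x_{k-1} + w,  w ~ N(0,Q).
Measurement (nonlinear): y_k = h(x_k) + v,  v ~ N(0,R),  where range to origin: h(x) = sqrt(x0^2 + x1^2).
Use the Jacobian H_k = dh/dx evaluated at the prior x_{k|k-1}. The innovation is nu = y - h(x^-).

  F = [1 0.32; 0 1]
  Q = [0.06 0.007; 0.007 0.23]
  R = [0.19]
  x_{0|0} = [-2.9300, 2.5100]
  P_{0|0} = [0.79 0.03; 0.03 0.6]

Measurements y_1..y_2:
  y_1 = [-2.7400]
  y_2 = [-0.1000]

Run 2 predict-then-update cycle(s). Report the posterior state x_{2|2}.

x_post = [0.4781, -0.1833]

step 1: x^-=[-2.1268, 2.5100]  P^-=[0.9306 0.2290; 0.2290 0.8300]  H_jac=[-0.6465 0.7629]  S=[0.8362]  K=[-0.5106; 0.5803]  nu=[-6.0299]  x^+=[0.9518, -0.9890]  P^+=[0.7127 0.4767; 0.4767 0.5485]
step 2: x^-=[0.6353, -0.9890]  P^-=[1.1339 0.6592; 0.6592 0.7785]  H_jac=[0.5405 -0.8413]  S=[0.4727]  K=[0.1233; -0.6317]  nu=[-1.2755]  x^+=[0.4781, -0.1833]  P^+=[1.1268 0.6960; 0.6960 0.5898]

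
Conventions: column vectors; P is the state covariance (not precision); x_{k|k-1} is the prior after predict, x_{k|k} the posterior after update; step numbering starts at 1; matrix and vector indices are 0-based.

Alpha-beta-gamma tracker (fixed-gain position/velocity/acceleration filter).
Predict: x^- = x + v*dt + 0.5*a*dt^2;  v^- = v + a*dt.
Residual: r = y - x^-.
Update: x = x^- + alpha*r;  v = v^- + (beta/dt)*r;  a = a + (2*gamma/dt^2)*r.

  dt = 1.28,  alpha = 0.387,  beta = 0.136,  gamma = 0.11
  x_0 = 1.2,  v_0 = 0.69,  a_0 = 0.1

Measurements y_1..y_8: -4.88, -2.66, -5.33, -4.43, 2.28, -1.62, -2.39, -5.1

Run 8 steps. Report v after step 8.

step 1: x_pred=2.1651  r=-7.0451  x^+=-0.5613  v^+=0.0695  a^+=-0.8460
step 2: x_pred=-1.1655  r=-1.4945  x^+=-1.7439  v^+=-1.1722  a^+=-1.0467
step 3: x_pred=-4.1017  r=-1.2283  x^+=-4.5771  v^+=-2.6425  a^+=-1.2116
step 4: x_pred=-8.9520  r=4.5220  x^+=-7.2020  v^+=-3.7129  a^+=-0.6044
step 5: x_pred=-12.4496  r=14.7296  x^+=-6.7492  v^+=-2.9215  a^+=1.3734
step 6: x_pred=-9.3636  r=7.7436  x^+=-6.3668  v^+=-0.3407  a^+=2.4132
step 7: x_pred=-4.8260  r=2.4360  x^+=-3.8833  v^+=3.0070  a^+=2.7403
step 8: x_pred=2.2106  r=-7.3106  x^+=-0.6186  v^+=5.7379  a^+=1.7587

v_post = 5.7379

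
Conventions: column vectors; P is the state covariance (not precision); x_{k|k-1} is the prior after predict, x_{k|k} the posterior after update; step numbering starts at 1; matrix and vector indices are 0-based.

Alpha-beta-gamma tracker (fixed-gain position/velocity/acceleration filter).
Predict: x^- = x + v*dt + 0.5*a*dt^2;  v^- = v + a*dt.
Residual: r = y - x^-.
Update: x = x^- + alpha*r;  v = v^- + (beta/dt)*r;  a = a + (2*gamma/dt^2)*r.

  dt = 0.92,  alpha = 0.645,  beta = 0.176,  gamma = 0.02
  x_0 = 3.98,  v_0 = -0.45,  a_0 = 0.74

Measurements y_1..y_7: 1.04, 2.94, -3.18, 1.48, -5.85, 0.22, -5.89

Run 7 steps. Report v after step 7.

step 1: x_pred=3.8792  r=-2.8392  x^+=2.0479  v^+=-0.3123  a^+=0.6058
step 2: x_pred=2.0169  r=0.9231  x^+=2.6123  v^+=0.4216  a^+=0.6494
step 3: x_pred=3.2750  r=-6.4550  x^+=-0.8885  v^+=-0.2158  a^+=0.3444
step 4: x_pred=-0.9412  r=2.4212  x^+=0.6205  v^+=0.5642  a^+=0.4588
step 5: x_pred=1.3337  r=-7.1837  x^+=-3.2998  v^+=-0.3879  a^+=0.1193
step 6: x_pred=-3.6062  r=3.8262  x^+=-1.1383  v^+=0.4538  a^+=0.3001
step 7: x_pred=-0.5938  r=-5.2962  x^+=-4.0098  v^+=-0.2833  a^+=0.0498

v_post = -0.2833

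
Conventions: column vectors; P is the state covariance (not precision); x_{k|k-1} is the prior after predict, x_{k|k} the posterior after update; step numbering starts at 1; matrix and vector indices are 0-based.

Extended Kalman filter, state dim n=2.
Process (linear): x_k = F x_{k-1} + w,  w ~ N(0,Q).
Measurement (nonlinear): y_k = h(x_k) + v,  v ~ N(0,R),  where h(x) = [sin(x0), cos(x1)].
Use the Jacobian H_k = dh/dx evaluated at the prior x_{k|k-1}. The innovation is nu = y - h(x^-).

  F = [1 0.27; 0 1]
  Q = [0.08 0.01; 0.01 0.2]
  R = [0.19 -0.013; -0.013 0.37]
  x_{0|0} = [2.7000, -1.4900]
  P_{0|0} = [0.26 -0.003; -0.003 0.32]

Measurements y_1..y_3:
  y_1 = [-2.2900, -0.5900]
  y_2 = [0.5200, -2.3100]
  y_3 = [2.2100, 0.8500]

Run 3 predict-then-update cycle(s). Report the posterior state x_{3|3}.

step 1: x^-=[2.2977, -1.4900]  P^-=[0.3617 0.0934; 0.0934 0.5200]  H_jac=[-0.6646 0.0000; 0.0000 0.9967]  S=[0.3497 -0.0749; -0.0749 0.8866]  K=[-0.6771 0.0478; -0.0533 0.5801]  nu=[-3.0372, -0.6707]  x^+=[4.3220, -1.7172]  P^+=[0.1945 0.0266; 0.0266 0.2160]
step 2: x^-=[3.8583, -1.7172]  P^-=[0.3046 0.0949; 0.0949 0.4160]  H_jac=[-0.7539 0.0000; 0.0000 0.9893]  S=[0.3632 -0.0838; -0.0838 0.7772]  K=[-0.6200 0.0540; -0.0768 0.5213]  nu=[1.1769, -2.1641]  x^+=[3.0119, -2.9357]  P^+=[0.1572 0.0283; 0.0283 0.1960]
step 3: x^-=[2.2192, -2.9357]  P^-=[0.2668 0.0912; 0.0912 0.3960]  H_jac=[-0.6039 0.0000; 0.0000 0.2044]  S=[0.2873 -0.0243; -0.0243 0.3865]  K=[-0.5596 0.0131; -0.1751 0.1984]  nu=[1.4130, 1.8289]  x^+=[1.4525, -2.8202]  P^+=[0.1763 0.0593; 0.0593 0.3703]

x_post = [1.4525, -2.8202]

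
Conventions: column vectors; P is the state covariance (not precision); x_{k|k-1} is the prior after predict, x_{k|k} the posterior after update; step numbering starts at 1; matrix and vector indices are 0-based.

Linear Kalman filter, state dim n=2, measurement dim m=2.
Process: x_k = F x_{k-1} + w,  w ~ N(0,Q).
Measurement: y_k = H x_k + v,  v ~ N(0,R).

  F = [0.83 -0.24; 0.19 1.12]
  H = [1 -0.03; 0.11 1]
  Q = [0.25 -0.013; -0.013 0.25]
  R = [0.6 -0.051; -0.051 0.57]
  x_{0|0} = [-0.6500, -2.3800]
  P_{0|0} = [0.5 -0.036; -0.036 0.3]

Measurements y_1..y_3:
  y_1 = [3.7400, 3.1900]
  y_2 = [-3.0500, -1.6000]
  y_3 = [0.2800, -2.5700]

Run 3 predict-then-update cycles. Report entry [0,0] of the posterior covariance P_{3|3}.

P_post[0,0] = 0.2623

step 1: x^-=[0.0317, -2.7891]  P^-=[0.6261 -0.0466; -0.0466 0.6290]  S=[1.2294 -0.0475; -0.0475 1.1964]  K=[0.5119 0.0389; -0.0332 0.5202]  nu=[3.6246, 5.9756]  x^+=[2.1196, 0.1991]  P^+=[0.3040 -0.0374; -0.0374 0.3023]
step 2: x^-=[1.7114, 0.6257]  P^-=[0.4917 -0.0794; -0.0794 0.6243]  S=[1.0971 -0.0947; -0.0947 1.1828]  K=[0.4517 0.0148; -0.0448 0.5169]  nu=[-4.7427, -2.4140]  x^+=[-0.4665, -0.4096]  P^+=[0.2689 -0.0442; -0.0442 0.3017]
step 3: x^-=[-0.2889, -0.5474]  P^-=[0.4702 -0.0907; -0.0907 0.6194]  S=[1.0762 -0.1083; -0.1083 1.1751]  K=[0.4402 0.0074; -0.0499 0.5140]  nu=[0.5525, -1.9908]  x^+=[-0.0604, -1.5982]  P^+=[0.2623 -0.0471; -0.0471 0.3007]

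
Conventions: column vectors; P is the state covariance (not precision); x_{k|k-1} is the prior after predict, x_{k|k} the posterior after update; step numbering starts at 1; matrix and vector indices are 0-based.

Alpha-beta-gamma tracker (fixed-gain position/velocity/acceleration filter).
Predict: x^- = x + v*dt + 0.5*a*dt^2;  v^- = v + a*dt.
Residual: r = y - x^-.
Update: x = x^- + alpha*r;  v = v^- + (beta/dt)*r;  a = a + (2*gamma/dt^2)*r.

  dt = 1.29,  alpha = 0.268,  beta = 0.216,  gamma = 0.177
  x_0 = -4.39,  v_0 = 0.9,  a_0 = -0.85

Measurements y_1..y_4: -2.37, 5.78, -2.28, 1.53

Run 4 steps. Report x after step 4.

step 1: x_pred=-3.9362  r=1.5662  x^+=-3.5165  v^+=0.0658  a^+=-0.5168
step 2: x_pred=-3.8617  r=9.6417  x^+=-1.2777  v^+=1.0135  a^+=1.5342
step 3: x_pred=1.3062  r=-3.5862  x^+=0.3451  v^+=2.3922  a^+=0.7713
step 4: x_pred=4.0728  r=-2.5428  x^+=3.3913  v^+=2.9614  a^+=0.2304

x_post = 3.3913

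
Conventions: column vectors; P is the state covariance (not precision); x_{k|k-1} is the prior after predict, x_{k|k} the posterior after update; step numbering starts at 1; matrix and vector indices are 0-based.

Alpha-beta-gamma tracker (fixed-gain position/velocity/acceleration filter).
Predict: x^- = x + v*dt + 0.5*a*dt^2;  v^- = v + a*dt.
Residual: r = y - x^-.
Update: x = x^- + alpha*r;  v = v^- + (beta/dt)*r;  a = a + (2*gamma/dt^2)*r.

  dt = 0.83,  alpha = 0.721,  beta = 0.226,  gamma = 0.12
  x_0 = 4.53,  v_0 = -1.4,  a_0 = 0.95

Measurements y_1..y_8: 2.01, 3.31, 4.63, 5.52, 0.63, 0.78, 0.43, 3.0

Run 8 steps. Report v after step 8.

step 1: x_pred=3.6952  r=-1.6852  x^+=2.4802  v^+=-1.0704  a^+=0.3629
step 2: x_pred=1.7168  r=1.5932  x^+=2.8655  v^+=-0.3353  a^+=0.9179
step 3: x_pred=2.9033  r=1.7267  x^+=4.1483  v^+=0.8967  a^+=1.5195
step 4: x_pred=5.4159  r=0.1041  x^+=5.4910  v^+=2.1862  a^+=1.5557
step 5: x_pred=7.8414  r=-7.2114  x^+=2.6420  v^+=1.5139  a^+=-0.9566
step 6: x_pred=3.5690  r=-2.7890  x^+=1.5581  v^+=-0.0395  a^+=-1.9282
step 7: x_pred=0.8612  r=-0.4312  x^+=0.5503  v^+=-1.7573  a^+=-2.0784
step 8: x_pred=-1.6242  r=4.6242  x^+=1.7099  v^+=-2.2233  a^+=-0.4675

v_post = -2.2233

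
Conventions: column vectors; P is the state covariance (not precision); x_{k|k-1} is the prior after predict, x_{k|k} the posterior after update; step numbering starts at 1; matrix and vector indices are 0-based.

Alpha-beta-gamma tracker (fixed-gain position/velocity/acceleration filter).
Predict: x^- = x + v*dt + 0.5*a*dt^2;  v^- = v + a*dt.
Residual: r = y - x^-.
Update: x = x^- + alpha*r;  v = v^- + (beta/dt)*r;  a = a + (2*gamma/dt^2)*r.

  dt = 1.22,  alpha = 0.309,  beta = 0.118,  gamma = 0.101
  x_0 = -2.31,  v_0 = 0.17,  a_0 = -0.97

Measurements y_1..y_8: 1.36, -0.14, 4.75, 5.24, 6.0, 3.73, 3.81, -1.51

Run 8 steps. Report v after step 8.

step 1: x_pred=-2.8245  r=4.1845  x^+=-1.5315  v^+=-0.6087  a^+=-0.4021
step 2: x_pred=-2.5733  r=2.4333  x^+=-1.8214  v^+=-0.8639  a^+=-0.0719
step 3: x_pred=-2.9288  r=7.6788  x^+=-0.5561  v^+=-0.2088  a^+=0.9703
step 4: x_pred=-0.0888  r=5.3288  x^+=1.5578  v^+=1.4903  a^+=1.6935
step 5: x_pred=4.6363  r=1.3637  x^+=5.0577  v^+=3.6882  a^+=1.8786
step 6: x_pred=10.9553  r=-7.2253  x^+=8.7227  v^+=5.2812  a^+=0.8980
step 7: x_pred=15.8341  r=-12.0241  x^+=12.1187  v^+=5.2138  a^+=-0.7339
step 8: x_pred=17.9333  r=-19.4433  x^+=11.9253  v^+=2.4378  a^+=-3.3727

v_post = 2.4378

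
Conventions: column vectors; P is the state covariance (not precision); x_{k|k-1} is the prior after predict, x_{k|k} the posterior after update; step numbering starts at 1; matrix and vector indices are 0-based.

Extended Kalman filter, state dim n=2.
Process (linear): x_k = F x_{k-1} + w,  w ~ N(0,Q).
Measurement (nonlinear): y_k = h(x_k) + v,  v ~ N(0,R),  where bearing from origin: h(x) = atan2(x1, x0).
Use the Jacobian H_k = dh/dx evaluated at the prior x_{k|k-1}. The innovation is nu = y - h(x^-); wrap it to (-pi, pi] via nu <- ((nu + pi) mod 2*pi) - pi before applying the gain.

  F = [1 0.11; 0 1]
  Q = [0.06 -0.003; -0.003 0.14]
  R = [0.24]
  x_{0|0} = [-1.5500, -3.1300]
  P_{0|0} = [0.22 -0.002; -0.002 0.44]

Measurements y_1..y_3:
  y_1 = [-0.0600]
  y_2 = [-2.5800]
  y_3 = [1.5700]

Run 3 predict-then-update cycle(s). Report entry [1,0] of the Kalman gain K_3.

K[1,0] = -0.2571

step 1: x^-=[-1.8943, -3.1300]  P^-=[0.2849 0.0434; 0.0434 0.5800]  H_jac=[0.2338 -0.1415]  S=[0.2643]  K=[0.2288; -0.2721]  nu=[2.0550]  x^+=[-1.4241, -3.6893]  P^+=[0.2710 0.0599; 0.0599 0.5604]
step 2: x^-=[-1.8299, -3.6893]  P^-=[0.3510 0.1185; 0.1185 0.7004]  H_jac=[0.2175 -0.1079]  S=[0.2592]  K=[0.2452; -0.1921]  nu=[-0.5487]  x^+=[-1.9645, -3.5838]  P^+=[0.3354 0.1307; 0.1307 0.6909]
step 3: x^-=[-2.3587, -3.5838]  P^-=[0.4325 0.2037; 0.2037 0.8309]  H_jac=[0.1947 -0.1281]  S=[0.2599]  K=[0.2236; -0.2571]  nu=[-2.5603]  x^+=[-2.9312, -2.9257]  P^+=[0.4195 0.2186; 0.2186 0.8137]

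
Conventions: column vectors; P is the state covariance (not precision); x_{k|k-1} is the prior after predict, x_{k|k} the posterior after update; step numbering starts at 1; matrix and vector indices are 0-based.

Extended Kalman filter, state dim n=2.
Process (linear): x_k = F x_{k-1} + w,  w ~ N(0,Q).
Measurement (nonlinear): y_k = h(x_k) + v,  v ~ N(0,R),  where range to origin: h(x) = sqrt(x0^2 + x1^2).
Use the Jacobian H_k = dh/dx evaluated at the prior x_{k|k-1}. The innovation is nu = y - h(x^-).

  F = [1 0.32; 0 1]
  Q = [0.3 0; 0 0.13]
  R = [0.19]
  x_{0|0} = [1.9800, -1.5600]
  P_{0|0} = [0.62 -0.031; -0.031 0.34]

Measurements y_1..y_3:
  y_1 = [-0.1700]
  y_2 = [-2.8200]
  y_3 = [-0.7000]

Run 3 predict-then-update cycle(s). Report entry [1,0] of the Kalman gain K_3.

K[1,0] = 0.1414

step 1: x^-=[1.4808, -1.5600]  P^-=[0.9350 0.0778; 0.0778 0.4700]  H_jac=[0.6885 -0.7253]  S=[0.8027]  K=[0.7316; -0.3579]  nu=[-2.3209]  x^+=[-0.2172, -0.7292]  P^+=[0.5053 0.2880; 0.2880 0.3672]
step 2: x^-=[-0.4506, -0.7292]  P^-=[1.0272 0.4055; 0.4055 0.4972]  H_jac=[-0.5256 -0.8507]  S=[1.1963]  K=[-0.7397; -0.5317]  nu=[-3.6772]  x^+=[2.2696, 1.2260]  P^+=[0.3726 -0.0650; -0.0650 0.1589]
step 3: x^-=[2.6619, 1.2260]  P^-=[0.6473 -0.0142; -0.0142 0.2889]  H_jac=[0.9083 0.4183]  S=[0.7638]  K=[0.7620; 0.1414]  nu=[-3.6307]  x^+=[-0.1046, 0.7127]  P^+=[0.2038 -0.0965; -0.0965 0.2737]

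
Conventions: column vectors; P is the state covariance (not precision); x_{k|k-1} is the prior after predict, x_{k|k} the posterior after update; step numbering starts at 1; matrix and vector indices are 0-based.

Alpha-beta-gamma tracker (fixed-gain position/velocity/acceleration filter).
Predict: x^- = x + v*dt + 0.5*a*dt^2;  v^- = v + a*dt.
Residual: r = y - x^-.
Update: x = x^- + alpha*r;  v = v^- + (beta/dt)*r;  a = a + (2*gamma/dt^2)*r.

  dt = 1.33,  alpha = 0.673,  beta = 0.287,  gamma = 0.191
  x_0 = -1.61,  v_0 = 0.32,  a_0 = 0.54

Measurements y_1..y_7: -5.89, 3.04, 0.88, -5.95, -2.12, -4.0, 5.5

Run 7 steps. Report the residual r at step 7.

step 1: x_pred=-0.7068  r=-5.1832  x^+=-4.1951  v^+=-0.0803  a^+=-0.5793
step 2: x_pred=-4.8143  r=7.8543  x^+=0.4717  v^+=0.8441  a^+=1.1168
step 3: x_pred=2.5821  r=-1.7021  x^+=1.4366  v^+=1.9622  a^+=0.7493
step 4: x_pred=4.7089  r=-10.6589  x^+=-2.4645  v^+=0.6586  a^+=-1.5526
step 5: x_pred=-2.9618  r=0.8418  x^+=-2.3953  v^+=-1.2247  a^+=-1.3708
step 6: x_pred=-5.2365  r=1.2365  x^+=-4.4043  v^+=-2.7810  a^+=-1.1038
step 7: x_pred=-9.0793  r=14.5793  x^+=0.7326  v^+=-1.1030  a^+=2.0447

resid = 14.5793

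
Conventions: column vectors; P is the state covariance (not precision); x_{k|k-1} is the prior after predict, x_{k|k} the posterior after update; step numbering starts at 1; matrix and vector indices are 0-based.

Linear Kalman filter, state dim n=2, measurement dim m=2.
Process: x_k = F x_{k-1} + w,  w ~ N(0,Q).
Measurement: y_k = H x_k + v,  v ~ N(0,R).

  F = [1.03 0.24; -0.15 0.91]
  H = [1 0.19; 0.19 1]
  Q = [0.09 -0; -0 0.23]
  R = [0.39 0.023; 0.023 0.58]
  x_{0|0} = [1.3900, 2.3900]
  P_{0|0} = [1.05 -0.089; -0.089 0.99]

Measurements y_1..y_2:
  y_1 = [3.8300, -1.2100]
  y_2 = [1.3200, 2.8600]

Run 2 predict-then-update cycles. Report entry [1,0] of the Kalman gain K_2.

K[1,0] = -0.0150

step 1: x^-=[2.0053, 1.9664]  P^-=[1.2170 -0.0262; -0.0262 1.0977]  S=[1.6366 0.4356; 0.4356 1.7117]  K=[0.7602 -0.0737; -0.0628 0.6544]  nu=[1.4511, -3.5574]  x^+=[3.3705, -0.4525]  P^+=[0.3108 -0.0843; -0.0843 0.3941]
step 2: x^-=[3.3630, -0.9174]  P^-=[0.4007 -0.0379; -0.0379 0.5864]  S=[0.7975 0.1713; 0.1713 1.1664]  K=[0.5023 -0.0410; -0.0150 0.4987]  nu=[-1.8687, 3.1384]  x^+=[2.2958, 0.6758]  P^+=[0.2046 -0.0511; -0.0511 0.2986]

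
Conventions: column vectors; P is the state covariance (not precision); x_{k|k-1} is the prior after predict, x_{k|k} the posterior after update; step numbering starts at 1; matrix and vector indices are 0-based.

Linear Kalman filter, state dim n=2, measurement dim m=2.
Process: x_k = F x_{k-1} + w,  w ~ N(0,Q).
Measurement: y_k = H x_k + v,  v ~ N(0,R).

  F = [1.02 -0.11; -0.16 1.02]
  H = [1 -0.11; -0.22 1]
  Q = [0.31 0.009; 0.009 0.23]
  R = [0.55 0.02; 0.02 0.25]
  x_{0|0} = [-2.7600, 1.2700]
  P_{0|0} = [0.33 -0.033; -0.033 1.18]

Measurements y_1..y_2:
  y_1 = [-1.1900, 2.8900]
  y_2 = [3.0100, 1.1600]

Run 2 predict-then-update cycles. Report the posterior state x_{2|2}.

x_post = [0.7161, 1.6360]

step 1: x^-=[-2.9549, 1.7370]  P^-=[0.6750 -0.2122; -0.2122 1.4769]  S=[1.2896 -0.5083; -0.5083 1.8529]  K=[0.5212 -0.0517; 0.0376 0.8326]  nu=[1.9560, 0.5029]  x^+=[-1.9615, 2.2294]  P^+=[0.2924 0.0618; 0.0618 0.2225]
step 2: x^-=[-2.2460, 2.5878]  P^-=[0.6030 0.0017; 0.0017 0.4488]  S=[1.1581 -0.1603; -0.1603 0.7272]  K=[0.5112 -0.0674; 0.0456 0.6267]  nu=[5.5406, -1.9219]  x^+=[0.7161, 1.6360]  P^+=[0.2860 0.0563; 0.0563 0.1700]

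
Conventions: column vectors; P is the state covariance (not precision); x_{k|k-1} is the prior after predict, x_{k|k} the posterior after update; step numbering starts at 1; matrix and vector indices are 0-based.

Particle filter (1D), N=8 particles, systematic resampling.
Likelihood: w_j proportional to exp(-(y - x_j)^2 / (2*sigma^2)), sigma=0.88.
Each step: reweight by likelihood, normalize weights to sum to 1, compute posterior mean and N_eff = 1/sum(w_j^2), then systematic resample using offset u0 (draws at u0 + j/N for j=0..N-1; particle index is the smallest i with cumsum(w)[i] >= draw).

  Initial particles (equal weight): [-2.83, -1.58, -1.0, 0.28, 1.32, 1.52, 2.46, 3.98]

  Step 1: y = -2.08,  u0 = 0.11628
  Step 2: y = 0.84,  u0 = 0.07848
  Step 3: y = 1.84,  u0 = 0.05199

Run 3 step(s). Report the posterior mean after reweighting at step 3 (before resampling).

step 1: w=[0.3400, 0.4160, 0.2302, 0.0134, 0.0003, 0.0001, 0.0000, 0.0000]  mean=-1.8454  Neff=2.9255  idx=[0, 0, 1, 1, 1, 1, 2, 3]
step 2: w=[0.0002, 0.0002, 0.0223, 0.0223, 0.0223, 0.0223, 0.1101, 0.8002]  mean=-0.0281  Neff=1.5279  idx=[5, 7, 7, 7, 7, 7, 7, 7]
step 3: w=[0.0004, 0.1428, 0.1428, 0.1428, 0.1428, 0.1428, 0.1428, 0.1428]  mean=0.2793  Neff=7.0050  idx=[1, 2, 3, 3, 4, 5, 6, 7]

post_mean = 0.2793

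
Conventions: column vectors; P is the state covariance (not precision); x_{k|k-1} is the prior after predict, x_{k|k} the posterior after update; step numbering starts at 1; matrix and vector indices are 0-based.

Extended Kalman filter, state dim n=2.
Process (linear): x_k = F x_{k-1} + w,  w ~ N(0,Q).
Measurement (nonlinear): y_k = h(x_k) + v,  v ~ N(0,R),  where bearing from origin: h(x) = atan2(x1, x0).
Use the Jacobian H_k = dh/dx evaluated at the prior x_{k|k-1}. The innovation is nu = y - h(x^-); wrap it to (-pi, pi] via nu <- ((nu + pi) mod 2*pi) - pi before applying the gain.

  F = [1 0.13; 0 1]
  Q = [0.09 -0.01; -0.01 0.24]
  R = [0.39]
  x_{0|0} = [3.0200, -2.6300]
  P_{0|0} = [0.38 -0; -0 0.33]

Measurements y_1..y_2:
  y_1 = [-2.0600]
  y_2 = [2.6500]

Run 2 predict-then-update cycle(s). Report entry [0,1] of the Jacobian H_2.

step 1: x^-=[2.6781, -2.6300]  P^-=[0.4756 0.0329; 0.0329 0.5700]  H_jac=[0.1867 0.1901]  S=[0.4295]  K=[0.2213; 0.2666]  nu=[-1.2837]  x^+=[2.3941, -2.9722]  P^+=[0.4546 0.0076; 0.0076 0.5395]
step 2: x^-=[2.0077, -2.9722]  P^-=[0.5556 0.0677; 0.0677 0.7795]  H_jac=[0.2310 0.1561]  S=[0.4435]  K=[0.3133; 0.3095]  nu=[-2.6565]  x^+=[1.1755, -3.7945]  P^+=[0.5121 0.0247; 0.0247 0.7370]

H_jac[0,1] = 0.1561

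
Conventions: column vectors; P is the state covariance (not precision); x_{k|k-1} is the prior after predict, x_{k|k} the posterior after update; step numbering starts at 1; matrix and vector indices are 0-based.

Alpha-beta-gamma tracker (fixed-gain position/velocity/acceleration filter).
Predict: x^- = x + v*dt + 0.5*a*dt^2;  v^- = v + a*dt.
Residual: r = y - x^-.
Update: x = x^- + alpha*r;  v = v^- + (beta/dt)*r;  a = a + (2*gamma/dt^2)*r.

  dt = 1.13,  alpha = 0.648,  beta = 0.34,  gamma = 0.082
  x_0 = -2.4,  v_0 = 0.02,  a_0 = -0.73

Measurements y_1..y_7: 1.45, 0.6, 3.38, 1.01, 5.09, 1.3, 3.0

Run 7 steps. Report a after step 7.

a_post = -0.2649

step 1: x_pred=-2.8435  r=4.2935  x^+=-0.0613  v^+=0.4869  a^+=-0.1786
step 2: x_pred=0.3749  r=0.2251  x^+=0.5208  v^+=0.3529  a^+=-0.1497
step 3: x_pred=0.8240  r=2.5560  x^+=2.4803  v^+=0.9528  a^+=0.1786
step 4: x_pred=3.6710  r=-2.6610  x^+=1.9467  v^+=0.3540  a^+=-0.1631
step 5: x_pred=2.2426  r=2.8474  x^+=4.0877  v^+=1.0264  a^+=0.2026
step 6: x_pred=5.3769  r=-4.0769  x^+=2.7351  v^+=0.0286  a^+=-0.3211
step 7: x_pred=2.5625  r=0.4375  x^+=2.8460  v^+=-0.2025  a^+=-0.2649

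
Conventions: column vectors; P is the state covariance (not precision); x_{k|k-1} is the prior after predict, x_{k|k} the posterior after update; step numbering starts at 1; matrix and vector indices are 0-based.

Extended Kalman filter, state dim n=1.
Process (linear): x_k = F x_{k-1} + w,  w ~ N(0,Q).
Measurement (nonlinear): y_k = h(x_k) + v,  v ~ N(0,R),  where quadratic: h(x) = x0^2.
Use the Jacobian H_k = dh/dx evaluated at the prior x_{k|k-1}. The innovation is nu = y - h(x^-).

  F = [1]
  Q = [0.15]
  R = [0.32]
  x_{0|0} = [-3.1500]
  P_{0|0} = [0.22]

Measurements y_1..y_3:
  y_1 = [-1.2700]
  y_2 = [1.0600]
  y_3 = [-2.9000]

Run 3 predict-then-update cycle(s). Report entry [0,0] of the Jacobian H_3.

step 1: x^-=[-3.1500]  P^-=[0.3700]  H_jac=[-6.3000]  S=[15.0053]  K=[-0.1553]  nu=[-11.1925]  x^+=[-1.4113]  P^+=[0.0079]
step 2: x^-=[-1.4113]  P^-=[0.1579]  H_jac=[-2.8226]  S=[1.5779]  K=[-0.2824]  nu=[-0.9318]  x^+=[-1.1481]  P^+=[0.0320]
step 3: x^-=[-1.1481]  P^-=[0.1820]  H_jac=[-2.2963]  S=[1.2798]  K=[-0.3266]  nu=[-4.2182]  x^+=[0.2295]  P^+=[0.0455]

H_jac[0,0] = -2.2963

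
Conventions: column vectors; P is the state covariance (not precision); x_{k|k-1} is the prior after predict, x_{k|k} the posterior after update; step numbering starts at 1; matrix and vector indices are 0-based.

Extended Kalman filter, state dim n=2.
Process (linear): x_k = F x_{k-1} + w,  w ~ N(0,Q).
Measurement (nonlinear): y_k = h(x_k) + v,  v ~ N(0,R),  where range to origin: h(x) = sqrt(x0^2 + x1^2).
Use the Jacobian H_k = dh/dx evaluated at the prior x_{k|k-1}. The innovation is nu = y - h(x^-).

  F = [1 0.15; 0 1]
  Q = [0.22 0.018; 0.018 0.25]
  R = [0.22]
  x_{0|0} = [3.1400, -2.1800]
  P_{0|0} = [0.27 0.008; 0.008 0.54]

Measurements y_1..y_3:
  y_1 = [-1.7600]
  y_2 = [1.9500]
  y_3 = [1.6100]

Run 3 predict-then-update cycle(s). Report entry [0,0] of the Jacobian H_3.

H_jac[0,0] = 0.6555

step 1: x^-=[2.8130, -2.1800]  P^-=[0.5045 0.1070; 0.1070 0.7900]  H_jac=[0.7904 -0.6126]  S=[0.7280]  K=[0.4578; -0.5485]  nu=[-5.3188]  x^+=[0.3783, 0.7375]  P^+=[0.3520 0.2898; 0.2898 0.5710]
step 2: x^-=[0.4889, 0.7375]  P^-=[0.6718 0.3934; 0.3934 0.8210]  H_jac=[0.5525 0.8335]  S=[1.3578]  K=[0.5149; 0.6640]  nu=[1.0652]  x^+=[1.0373, 1.4448]  P^+=[0.3118 -0.0708; -0.0708 0.2222]
step 3: x^-=[1.2541, 1.4448]  P^-=[0.5156 -0.0195; -0.0195 0.4722]  H_jac=[0.6555 0.7552]  S=[0.6916]  K=[0.4674; 0.4972]  nu=[-0.3032]  x^+=[1.1124, 1.2941]  P^+=[0.3645 -0.1802; -0.1802 0.3012]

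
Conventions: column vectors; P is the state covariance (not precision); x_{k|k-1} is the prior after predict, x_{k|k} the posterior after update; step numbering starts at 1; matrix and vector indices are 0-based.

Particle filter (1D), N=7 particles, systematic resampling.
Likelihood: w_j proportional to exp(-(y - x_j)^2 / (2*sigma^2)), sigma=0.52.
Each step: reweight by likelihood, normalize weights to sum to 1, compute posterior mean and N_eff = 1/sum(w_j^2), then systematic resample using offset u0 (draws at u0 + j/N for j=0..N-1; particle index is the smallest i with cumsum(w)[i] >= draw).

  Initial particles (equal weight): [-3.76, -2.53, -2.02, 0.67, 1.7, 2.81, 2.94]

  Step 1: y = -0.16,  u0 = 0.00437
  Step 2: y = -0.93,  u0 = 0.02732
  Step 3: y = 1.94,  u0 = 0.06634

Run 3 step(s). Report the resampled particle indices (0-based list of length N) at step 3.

step 1: w=[0.0000, 0.0001, 0.0059, 0.9881, 0.0059, 0.0000, 0.0000]  mean=0.6599  Neff=1.0241  idx=[2, 3, 3, 3, 3, 3, 3]
step 2: w=[0.6781, 0.0537, 0.0537, 0.0537, 0.0537, 0.0537, 0.0537]  mean=-1.1541  Neff=2.0961  idx=[0, 0, 0, 0, 0, 2, 4]
step 3: w=[0.0000, 0.0000, 0.0000, 0.0000, 0.0000, 0.5000, 0.5000]  mean=0.6700  Neff=2.0000  idx=[5, 5, 5, 5, 6, 6, 6]

resampled_idx = [5, 5, 5, 5, 6, 6, 6]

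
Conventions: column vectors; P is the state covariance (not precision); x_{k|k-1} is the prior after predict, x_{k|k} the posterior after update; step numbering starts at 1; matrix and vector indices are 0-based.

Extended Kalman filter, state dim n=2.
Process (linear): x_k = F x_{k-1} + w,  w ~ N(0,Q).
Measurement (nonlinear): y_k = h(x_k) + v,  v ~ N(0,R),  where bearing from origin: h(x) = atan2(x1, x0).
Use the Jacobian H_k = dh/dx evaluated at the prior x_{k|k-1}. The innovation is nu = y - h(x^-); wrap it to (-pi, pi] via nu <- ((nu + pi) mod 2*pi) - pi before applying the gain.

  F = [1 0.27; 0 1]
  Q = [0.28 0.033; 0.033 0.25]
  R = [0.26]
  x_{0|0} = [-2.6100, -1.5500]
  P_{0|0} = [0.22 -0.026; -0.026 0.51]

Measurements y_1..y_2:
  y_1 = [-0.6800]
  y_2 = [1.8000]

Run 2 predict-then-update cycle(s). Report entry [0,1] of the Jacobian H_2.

H_jac[0,1] = -0.1786

step 1: x^-=[-3.0285, -1.5500]  P^-=[0.5231 0.1447; 0.1447 0.7600]  H_jac=[0.1339 -0.2617]  S=[0.3113]  K=[0.1034; -0.5766]  nu=[1.9885]  x^+=[-2.8228, -2.6966]  P^+=[0.5198 0.1633; 0.1633 0.6565]
step 2: x^-=[-3.5509, -2.6966]  P^-=[0.9358 0.3735; 0.3735 0.9065]  H_jac=[0.1356 -0.1786]  S=[0.2880]  K=[0.2091; -0.3862]  nu=[-1.9911]  x^+=[-3.9672, -1.9276]  P^+=[0.9232 0.3968; 0.3968 0.8635]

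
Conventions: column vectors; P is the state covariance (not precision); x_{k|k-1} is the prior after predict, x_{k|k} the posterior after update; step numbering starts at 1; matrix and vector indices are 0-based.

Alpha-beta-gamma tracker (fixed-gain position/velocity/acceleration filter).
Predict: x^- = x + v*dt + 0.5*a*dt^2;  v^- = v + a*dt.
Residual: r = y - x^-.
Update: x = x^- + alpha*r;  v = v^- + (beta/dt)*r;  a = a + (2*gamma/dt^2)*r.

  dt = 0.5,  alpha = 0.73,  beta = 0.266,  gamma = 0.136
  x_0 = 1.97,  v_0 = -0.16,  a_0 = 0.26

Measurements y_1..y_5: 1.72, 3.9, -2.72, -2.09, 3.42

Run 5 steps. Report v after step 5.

v_post = -2.0163

step 1: x_pred=1.9225  r=-0.2025  x^+=1.7747  v^+=-0.1377  a^+=0.0397
step 2: x_pred=1.7108  r=2.1892  x^+=3.3089  v^+=1.0468  a^+=2.4216
step 3: x_pred=4.1350  r=-6.8550  x^+=-0.8692  v^+=-1.3893  a^+=-5.0367
step 4: x_pred=-2.1934  r=0.1034  x^+=-2.1179  v^+=-3.8526  a^+=-4.9242
step 5: x_pred=-4.6598  r=8.0798  x^+=1.2385  v^+=-2.0163  a^+=3.8666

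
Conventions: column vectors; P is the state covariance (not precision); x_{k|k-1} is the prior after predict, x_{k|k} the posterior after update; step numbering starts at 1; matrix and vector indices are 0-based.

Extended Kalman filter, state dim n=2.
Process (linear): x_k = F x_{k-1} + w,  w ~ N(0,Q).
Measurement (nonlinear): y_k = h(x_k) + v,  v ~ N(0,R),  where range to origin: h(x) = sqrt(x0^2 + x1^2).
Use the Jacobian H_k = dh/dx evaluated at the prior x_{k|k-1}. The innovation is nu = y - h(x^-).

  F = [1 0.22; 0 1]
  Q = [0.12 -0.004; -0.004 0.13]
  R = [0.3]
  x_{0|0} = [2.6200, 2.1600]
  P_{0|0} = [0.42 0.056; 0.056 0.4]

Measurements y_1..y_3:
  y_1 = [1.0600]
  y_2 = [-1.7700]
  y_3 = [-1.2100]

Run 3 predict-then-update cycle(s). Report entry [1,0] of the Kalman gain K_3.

step 1: x^-=[3.0952, 2.1600]  P^-=[0.5840 0.1400; 0.1400 0.5300]  H_jac=[0.8201 0.5723]  S=[0.9977]  K=[0.5603; 0.4191]  nu=[-2.7144]  x^+=[1.5743, 1.0225]  P^+=[0.2708 -0.0943; -0.0943 0.3548]
step 2: x^-=[1.7993, 1.0225]  P^-=[0.3665 -0.0202; -0.0202 0.4848]  H_jac=[0.8694 0.4941]  S=[0.6780]  K=[0.4552; 0.3274]  nu=[-3.8395]  x^+=[0.0515, -0.2344]  P^+=[0.2260 -0.1212; -0.1212 0.4121]
step 3: x^-=[-0.0001, -0.2344]  P^-=[0.3126 -0.0346; -0.0346 0.5421]  H_jac=[-0.0003 -1.0000]  S=[0.8421]  K=[0.0410; -0.6438]  nu=[-1.4444]  x^+=[-0.0592, 0.6955]  P^+=[0.3112 -0.0124; -0.0124 0.1931]

K[1,0] = -0.6438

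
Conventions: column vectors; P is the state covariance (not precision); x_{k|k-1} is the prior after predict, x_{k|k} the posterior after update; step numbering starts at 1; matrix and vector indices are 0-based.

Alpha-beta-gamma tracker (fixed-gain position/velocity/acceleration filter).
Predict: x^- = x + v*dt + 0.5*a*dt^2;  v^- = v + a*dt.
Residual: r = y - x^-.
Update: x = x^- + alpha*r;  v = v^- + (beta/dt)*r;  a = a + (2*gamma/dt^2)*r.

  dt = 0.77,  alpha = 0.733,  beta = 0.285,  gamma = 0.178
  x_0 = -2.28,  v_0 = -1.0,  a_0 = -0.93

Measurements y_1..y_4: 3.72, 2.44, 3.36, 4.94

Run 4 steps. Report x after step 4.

step 1: x_pred=-3.3257  r=7.0457  x^+=1.8388  v^+=0.8917  a^+=3.3005
step 2: x_pred=3.5039  r=-1.0639  x^+=2.7241  v^+=3.0393  a^+=2.6617
step 3: x_pred=5.8534  r=-2.4934  x^+=4.0257  v^+=4.1660  a^+=1.1646
step 4: x_pred=7.5788  r=-2.6388  x^+=5.6446  v^+=4.0860  a^+=-0.4199

x_post = 5.6446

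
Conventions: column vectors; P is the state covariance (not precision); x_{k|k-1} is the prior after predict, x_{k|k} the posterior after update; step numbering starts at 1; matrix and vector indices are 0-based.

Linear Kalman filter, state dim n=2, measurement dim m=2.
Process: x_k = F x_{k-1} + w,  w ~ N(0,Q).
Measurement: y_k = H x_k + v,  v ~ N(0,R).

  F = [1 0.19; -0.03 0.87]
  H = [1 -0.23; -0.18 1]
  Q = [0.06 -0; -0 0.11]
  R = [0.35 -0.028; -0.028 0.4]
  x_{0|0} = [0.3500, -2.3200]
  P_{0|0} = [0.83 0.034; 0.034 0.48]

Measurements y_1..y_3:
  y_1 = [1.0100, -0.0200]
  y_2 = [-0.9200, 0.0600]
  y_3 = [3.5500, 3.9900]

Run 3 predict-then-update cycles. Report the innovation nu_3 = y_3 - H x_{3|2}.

innov = [3.8430, 4.3680]

step 1: x^-=[-0.0908, -2.0289]  P^-=[0.9202 0.0838; 0.0838 0.4723]  S=[1.2567 -0.2150; -0.2150 0.8719]  K=[0.7318 0.0866; 0.0730 0.5424]  nu=[0.6342, 1.9926]  x^+=[0.5458, -0.9019]  P^+=[0.2680 0.0624; 0.0624 0.2261]
step 2: x^-=[0.3744, -0.8010]  P^-=[0.3599 0.0833; 0.0833 0.2781]  S=[0.6863 -0.0700; -0.0700 0.6598]  K=[0.5048 0.0816; 0.0696 0.4062]  nu=[-1.4786, 0.9284]  x^+=[-0.2963, -0.5267]  P^+=[0.1864 0.0521; 0.0521 0.1699]
step 3: x^-=[-0.3964, -0.4494]  P^-=[0.2723 0.0675; 0.0675 0.2361]  S=[0.6037 -0.0610; -0.0610 0.6206]  K=[0.4326 0.0723; 0.0589 0.3666]  nu=[3.8430, 4.3680]  x^+=[1.5820, 1.3783]  P^+=[0.1599 0.0456; 0.0456 0.1532]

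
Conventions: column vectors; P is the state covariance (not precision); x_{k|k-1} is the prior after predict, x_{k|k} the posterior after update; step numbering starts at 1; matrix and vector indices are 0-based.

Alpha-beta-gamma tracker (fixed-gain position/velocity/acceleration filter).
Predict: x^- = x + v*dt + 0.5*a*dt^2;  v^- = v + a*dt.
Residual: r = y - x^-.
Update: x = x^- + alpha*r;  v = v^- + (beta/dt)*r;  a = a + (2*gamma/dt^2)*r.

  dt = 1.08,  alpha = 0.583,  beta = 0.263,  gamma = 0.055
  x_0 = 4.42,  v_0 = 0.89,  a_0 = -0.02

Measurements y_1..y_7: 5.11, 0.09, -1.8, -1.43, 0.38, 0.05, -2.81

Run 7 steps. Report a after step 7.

a_post = 0.2478

step 1: x_pred=5.3695  r=-0.2595  x^+=5.2182  v^+=0.8052  a^+=-0.0445
step 2: x_pred=6.0619  r=-5.9719  x^+=2.5803  v^+=-0.6971  a^+=-0.6077
step 3: x_pred=1.4730  r=-3.2730  x^+=-0.4352  v^+=-2.1504  a^+=-0.9163
step 4: x_pred=-3.2920  r=1.8620  x^+=-2.2065  v^+=-2.6866  a^+=-0.7407
step 5: x_pred=-5.5400  r=5.9200  x^+=-2.0887  v^+=-2.0450  a^+=-0.1824
step 6: x_pred=-4.4036  r=4.4536  x^+=-1.8072  v^+=-1.1575  a^+=0.2376
step 7: x_pred=-2.9187  r=0.1087  x^+=-2.8553  v^+=-0.8744  a^+=0.2478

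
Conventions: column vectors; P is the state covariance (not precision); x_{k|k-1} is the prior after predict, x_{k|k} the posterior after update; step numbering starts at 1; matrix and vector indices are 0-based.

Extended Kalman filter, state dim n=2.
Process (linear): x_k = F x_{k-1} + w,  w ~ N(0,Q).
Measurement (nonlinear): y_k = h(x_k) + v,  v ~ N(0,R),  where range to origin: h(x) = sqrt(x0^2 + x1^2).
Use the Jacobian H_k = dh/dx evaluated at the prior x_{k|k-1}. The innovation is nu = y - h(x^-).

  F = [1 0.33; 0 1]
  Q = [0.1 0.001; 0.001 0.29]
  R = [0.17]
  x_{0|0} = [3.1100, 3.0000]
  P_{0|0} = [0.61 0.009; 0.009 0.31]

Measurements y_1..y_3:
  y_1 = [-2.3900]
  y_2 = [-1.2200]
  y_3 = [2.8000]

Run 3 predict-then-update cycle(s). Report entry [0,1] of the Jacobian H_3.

H_jac[0,1] = 0.7955

step 1: x^-=[4.1000, 3.0000]  P^-=[0.7497 0.1123; 0.1123 0.6000]  H_jac=[0.8070 0.5905]  S=[0.9745]  K=[0.6889; 0.4566]  nu=[-7.4704]  x^+=[-1.0462, -0.4107]  P^+=[0.2872 -0.1942; -0.1942 0.3969]
step 2: x^-=[-1.1818, -0.4107]  P^-=[0.3023 -0.0622; -0.0622 0.6869]  H_jac=[-0.9446 -0.3283]  S=[0.4751]  K=[-0.5579; -0.3508]  nu=[-2.4711]  x^+=[0.1970, 0.4562]  P^+=[0.1544 -0.1552; -0.1552 0.6284]
step 3: x^-=[0.3475, 0.4562]  P^-=[0.2203 0.0531; 0.0531 0.9184]  H_jac=[0.6059 0.7955]  S=[0.8833]  K=[0.1990; 0.8635]  nu=[2.2265]  x^+=[0.7906, 2.3789]  P^+=[0.1854 -0.0987; -0.0987 0.2597]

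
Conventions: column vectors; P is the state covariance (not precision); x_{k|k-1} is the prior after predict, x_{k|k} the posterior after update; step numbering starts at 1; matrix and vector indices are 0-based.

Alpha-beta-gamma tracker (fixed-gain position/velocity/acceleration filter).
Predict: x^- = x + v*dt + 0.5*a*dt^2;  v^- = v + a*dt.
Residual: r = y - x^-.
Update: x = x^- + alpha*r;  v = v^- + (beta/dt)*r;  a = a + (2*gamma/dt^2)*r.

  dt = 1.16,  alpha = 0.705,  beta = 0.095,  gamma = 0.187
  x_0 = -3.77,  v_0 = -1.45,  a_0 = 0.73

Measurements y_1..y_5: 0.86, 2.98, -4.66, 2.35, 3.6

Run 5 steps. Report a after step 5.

a_post = -2.2214

step 1: x_pred=-4.9609  r=5.8209  x^+=-0.8572  v^+=-0.1265  a^+=2.3479
step 2: x_pred=0.5758  r=2.4042  x^+=2.2707  v^+=2.7939  a^+=3.0161
step 3: x_pred=7.5409  r=-12.2009  x^+=-1.0607  v^+=5.2934  a^+=-0.3751
step 4: x_pred=4.8273  r=-2.4773  x^+=3.0808  v^+=4.6554  a^+=-1.0636
step 5: x_pred=7.7655  r=-4.1655  x^+=4.8288  v^+=3.0805  a^+=-2.2214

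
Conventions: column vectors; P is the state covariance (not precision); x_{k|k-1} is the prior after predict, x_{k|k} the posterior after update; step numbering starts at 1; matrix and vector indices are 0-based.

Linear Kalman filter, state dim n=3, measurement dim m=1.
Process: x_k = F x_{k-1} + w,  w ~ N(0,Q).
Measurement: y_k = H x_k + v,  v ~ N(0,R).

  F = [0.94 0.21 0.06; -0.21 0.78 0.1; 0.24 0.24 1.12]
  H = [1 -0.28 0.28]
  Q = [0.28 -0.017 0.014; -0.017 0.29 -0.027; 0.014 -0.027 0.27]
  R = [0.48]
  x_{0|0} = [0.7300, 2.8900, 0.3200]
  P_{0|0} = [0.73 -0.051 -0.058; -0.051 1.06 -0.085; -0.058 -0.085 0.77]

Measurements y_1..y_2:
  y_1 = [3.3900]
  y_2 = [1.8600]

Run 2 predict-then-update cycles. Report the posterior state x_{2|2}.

x_post = [2.0877, 0.9284, 2.4475]

step 1: x^-=[1.3123, 2.1329, 1.2272]  P^-=[0.9457 -0.0285 0.1867; -0.0285 0.9807 0.1499; 0.1867 0.1499 1.2562]  S=[1.6981]  K=[0.5924; -0.1538; 0.2924]  nu=[2.3313]  x^+=[2.6934, 1.7744, 1.9088]  P^+=[0.3498 0.1262 -0.1074; 0.1262 0.9405 0.2262; -0.1074 0.2262 1.1111]
step 2: x^-=[3.0189, 1.0093, 3.2101]  P^-=[0.6779 0.1682 0.1916; 0.1682 0.8872 0.4989; 0.1916 0.4989 1.8165]  S=[1.3048]  K=[0.5246; 0.0456; 0.4296]  nu=[-1.7752]  x^+=[2.0877, 0.9284, 2.4475]  P^+=[0.3189 0.1370 -0.1024; 0.1370 0.8845 0.4733; -0.1024 0.4733 1.5757]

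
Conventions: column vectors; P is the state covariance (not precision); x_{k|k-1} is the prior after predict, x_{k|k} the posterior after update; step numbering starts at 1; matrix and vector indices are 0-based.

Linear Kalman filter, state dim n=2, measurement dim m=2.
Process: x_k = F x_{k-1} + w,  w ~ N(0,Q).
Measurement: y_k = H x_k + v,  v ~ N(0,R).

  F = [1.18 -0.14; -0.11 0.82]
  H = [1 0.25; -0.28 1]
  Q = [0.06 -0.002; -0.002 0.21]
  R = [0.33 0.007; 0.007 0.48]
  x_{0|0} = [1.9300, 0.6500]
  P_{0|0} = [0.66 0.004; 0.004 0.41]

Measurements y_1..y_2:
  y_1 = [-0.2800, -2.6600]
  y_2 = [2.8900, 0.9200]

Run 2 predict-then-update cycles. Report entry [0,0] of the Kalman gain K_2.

step 1: x^-=[2.1864, 0.3207]  P^-=[0.9857 -0.1308; -0.1308 0.4929]  S=[1.2811 -0.2674; -0.2674 1.1235]  K=[0.7032 -0.1947; 0.0973 0.4945]  nu=[-2.5466, -2.3685]  x^+=[0.8567, -1.0984]  P^+=[0.2363 -0.0224; -0.0224 0.2318]
step 2: x^-=[1.1647, -0.9950]  P^-=[0.4010 -0.0813; -0.0813 0.3728]  S=[0.7136 -0.0877; -0.0877 0.9297]  K=[0.5138 -0.1597; 0.0698 0.4320]  nu=[1.9741, 2.2411]  x^+=[1.8209, 0.1109]  P^+=[0.1745 -0.0242; -0.0242 0.2011]

K[0,0] = 0.5138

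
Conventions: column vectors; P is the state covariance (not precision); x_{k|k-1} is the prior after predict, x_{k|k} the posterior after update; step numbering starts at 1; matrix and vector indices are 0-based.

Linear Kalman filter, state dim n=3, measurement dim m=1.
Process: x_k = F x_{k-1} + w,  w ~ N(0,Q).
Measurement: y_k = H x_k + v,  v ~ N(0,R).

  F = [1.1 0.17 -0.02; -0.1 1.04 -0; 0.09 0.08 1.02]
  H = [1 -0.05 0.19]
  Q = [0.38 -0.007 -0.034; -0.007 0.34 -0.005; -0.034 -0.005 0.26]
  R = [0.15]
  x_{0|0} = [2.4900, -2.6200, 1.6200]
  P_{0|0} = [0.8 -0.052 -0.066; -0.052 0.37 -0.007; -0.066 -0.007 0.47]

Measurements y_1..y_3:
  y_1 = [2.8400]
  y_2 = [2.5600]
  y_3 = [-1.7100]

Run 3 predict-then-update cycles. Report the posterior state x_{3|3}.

step 1: x^-=[2.2612, -2.9738, 1.6669]  P^-=[1.3424 -0.0882 -0.0399; -0.0882 0.7590 0.0134; -0.0399 0.0134 0.7438]  S=[1.5145]  K=[0.8842; -0.0816; 0.0665]  nu=[0.1134]  x^+=[2.3615, -2.9831, 1.6744]  P^+=[0.1582 0.0211 -0.1290; 0.0211 0.7489 0.0217; -0.1290 0.0217 0.7371]
step 2: x^-=[2.0570, -3.3385, 1.6818]  P^-=[0.6068 0.1311 -0.1618; 0.1311 1.1472 0.0938; -0.1618 0.0938 1.0131]  S=[0.7198]  K=[0.7911; 0.1272; 0.0361]  nu=[0.0165]  x^+=[2.0701, -3.3364, 1.6824]  P^+=[0.1562 0.0587 -0.1824; 0.0587 1.1356 0.0905; -0.1824 0.0905 1.0122]
step 3: x^-=[1.6762, -3.6769, 1.6355]  P^-=[0.6316 0.2404 -0.2064; 0.2404 1.5576 0.2077; -0.2064 0.2077 1.3038]  S=[0.7262]  K=[0.7993; 0.2782; 0.0426]  nu=[-3.8808]  x^+=[-1.4255, -4.7566, 1.4703]  P^+=[0.1678 0.0790 -0.2311; 0.0790 1.5014 0.1991; -0.2311 0.1991 1.3024]

x_post = [-1.4255, -4.7566, 1.4703]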